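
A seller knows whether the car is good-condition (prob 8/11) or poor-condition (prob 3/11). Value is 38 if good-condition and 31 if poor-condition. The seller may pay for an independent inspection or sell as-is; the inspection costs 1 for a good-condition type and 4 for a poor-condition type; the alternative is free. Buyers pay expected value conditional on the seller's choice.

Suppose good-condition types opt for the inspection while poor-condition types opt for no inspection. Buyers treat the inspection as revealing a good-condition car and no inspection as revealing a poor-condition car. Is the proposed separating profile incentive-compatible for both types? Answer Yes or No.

Under these beliefs, the inspection earns price 38 and no inspection earns price 31.
good-condition: the inspection nets 38 − 1 = 37; no inspection nets 31. good-condition prefers the inspection.
poor-condition: the inspection nets 38 − 4 = 34; no inspection nets 31. poor-condition would deviate to the inspection.
poor-condition has a profitable deviation, so the profile is not an equilibrium.

No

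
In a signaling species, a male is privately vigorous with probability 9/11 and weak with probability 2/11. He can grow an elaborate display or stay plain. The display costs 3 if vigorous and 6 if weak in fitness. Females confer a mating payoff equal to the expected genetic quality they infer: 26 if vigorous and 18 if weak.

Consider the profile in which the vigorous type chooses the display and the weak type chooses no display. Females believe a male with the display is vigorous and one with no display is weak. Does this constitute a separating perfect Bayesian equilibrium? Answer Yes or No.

No

Under these beliefs, the display earns mating payoff 26 and no display earns mating payoff 18.
vigorous: the display nets 26 − 3 = 23; no display nets 18. vigorous prefers the display.
weak: the display nets 26 − 6 = 20; no display nets 18. weak would deviate to the display.
weak has a profitable deviation, so the profile is not an equilibrium.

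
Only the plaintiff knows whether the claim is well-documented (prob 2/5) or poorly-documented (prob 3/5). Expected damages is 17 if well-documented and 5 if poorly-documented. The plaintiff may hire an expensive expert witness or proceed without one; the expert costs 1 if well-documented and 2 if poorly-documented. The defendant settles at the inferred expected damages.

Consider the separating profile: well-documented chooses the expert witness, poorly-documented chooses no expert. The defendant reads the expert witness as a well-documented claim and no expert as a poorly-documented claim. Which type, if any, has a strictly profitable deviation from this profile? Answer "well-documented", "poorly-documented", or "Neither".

poorly-documented

The expert witness pays 17; no expert pays 5.
well-documented: assigned the expert witness, nets 17 − 1 = 16; deviating to no expert nets 5.
poorly-documented: assigned no expert, nets 5; deviating to the expert witness nets 17 − 2 = 15.
The poorly-documented type gains 10 by deviating.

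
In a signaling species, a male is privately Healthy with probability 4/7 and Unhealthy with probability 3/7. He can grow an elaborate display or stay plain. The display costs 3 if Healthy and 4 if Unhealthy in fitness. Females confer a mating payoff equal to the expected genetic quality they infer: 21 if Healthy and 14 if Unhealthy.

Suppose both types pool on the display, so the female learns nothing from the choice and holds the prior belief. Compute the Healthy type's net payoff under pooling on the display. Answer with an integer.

15

Pooled mating payoff = 4/7·21 + 3/7·14 = 18.
Healthy pays cost 3 for the display, so net payoff = 18 − 3 = 15.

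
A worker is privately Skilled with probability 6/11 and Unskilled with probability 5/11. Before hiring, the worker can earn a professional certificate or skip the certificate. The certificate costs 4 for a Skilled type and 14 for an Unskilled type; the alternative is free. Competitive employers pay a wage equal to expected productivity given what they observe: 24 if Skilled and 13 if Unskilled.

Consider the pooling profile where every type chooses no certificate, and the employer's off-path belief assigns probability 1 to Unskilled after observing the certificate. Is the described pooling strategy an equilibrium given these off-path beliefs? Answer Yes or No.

Yes

On path, the employer holds the prior and pays 6/11·24 + 5/11·13 = 19. Off path (the certificate), believing Unskilled, it pays 13.
Skilled: no certificate nets 19; the certificate nets 13 − 4 = 9. Skilled stays.
Unskilled: no certificate nets 19; the certificate nets 13 − 14 = -1. Unskilled stays.
No type deviates, so pooling is sustained.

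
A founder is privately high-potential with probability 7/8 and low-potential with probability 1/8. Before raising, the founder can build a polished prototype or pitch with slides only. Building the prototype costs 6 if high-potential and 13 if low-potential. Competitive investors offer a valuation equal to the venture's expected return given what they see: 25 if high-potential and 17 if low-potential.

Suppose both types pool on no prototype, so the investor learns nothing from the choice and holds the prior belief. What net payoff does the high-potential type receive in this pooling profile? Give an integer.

Pooled valuation = 7/8·25 + 1/8·17 = 24.
high-potential pays no cost for no prototype, so net payoff = 24.

24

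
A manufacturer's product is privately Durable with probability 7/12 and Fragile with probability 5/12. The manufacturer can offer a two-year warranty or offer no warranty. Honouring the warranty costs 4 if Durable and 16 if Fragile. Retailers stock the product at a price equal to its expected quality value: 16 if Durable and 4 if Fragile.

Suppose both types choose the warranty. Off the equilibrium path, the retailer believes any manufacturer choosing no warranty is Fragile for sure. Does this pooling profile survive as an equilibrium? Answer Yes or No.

On path, the retailer holds the prior and pays 7/12·16 + 5/12·4 = 11. Off path (no warranty), believing Fragile, it pays 4.
Durable: the warranty nets 11 − 4 = 7; no warranty nets 4. Durable stays.
Fragile: the warranty nets 11 − 16 = -5; no warranty nets 4. Fragile would deviate.
A type deviates, so pooling fails.

No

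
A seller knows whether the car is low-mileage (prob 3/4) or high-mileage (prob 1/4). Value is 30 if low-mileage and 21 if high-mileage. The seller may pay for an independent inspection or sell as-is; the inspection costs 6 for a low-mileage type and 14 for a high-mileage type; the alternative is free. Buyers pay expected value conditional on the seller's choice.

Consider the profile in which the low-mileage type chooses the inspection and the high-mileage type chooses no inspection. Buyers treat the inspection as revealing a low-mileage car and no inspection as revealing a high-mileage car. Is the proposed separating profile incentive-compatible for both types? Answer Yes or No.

Yes

Under these beliefs, the inspection earns price 30 and no inspection earns price 21.
low-mileage: the inspection nets 30 − 6 = 24; no inspection nets 21. low-mileage prefers the inspection.
high-mileage: the inspection nets 30 − 14 = 16; no inspection nets 21. high-mileage prefers no inspection.
Neither type deviates, so the separating profile is an equilibrium.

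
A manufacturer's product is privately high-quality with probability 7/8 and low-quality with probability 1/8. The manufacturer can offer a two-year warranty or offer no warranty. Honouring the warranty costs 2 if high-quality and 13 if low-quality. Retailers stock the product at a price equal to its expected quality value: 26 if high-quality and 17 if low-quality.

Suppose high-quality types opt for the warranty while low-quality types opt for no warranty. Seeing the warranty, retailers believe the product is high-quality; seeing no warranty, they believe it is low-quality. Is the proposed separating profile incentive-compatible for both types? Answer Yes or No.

Under these beliefs, the warranty earns price 26 and no warranty earns price 17.
high-quality: the warranty nets 26 − 2 = 24; no warranty nets 17. high-quality prefers the warranty.
low-quality: the warranty nets 26 − 13 = 13; no warranty nets 17. low-quality prefers no warranty.
Neither type deviates, so the separating profile is an equilibrium.

Yes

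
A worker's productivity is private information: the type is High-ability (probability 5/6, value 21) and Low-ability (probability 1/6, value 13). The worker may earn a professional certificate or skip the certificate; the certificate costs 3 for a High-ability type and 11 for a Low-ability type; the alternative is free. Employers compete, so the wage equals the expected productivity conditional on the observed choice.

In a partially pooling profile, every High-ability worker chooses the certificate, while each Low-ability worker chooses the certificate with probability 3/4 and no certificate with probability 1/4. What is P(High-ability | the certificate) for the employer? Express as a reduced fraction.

20/23

P(the certificate) = (5/6)·1 + (1/6)·(3/4) = 23/24.
By Bayes' rule, P(High-ability | the certificate) = (5/6) / (23/24) = 20/23.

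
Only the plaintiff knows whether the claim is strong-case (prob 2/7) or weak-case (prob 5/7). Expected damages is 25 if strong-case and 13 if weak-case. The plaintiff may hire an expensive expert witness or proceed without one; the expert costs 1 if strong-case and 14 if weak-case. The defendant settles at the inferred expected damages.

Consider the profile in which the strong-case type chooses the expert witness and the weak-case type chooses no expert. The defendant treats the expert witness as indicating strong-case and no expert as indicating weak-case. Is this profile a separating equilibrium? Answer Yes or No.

Yes

Under these beliefs, the expert witness earns settlement 25 and no expert earns settlement 13.
strong-case: the expert witness nets 25 − 1 = 24; no expert nets 13. strong-case prefers the expert witness.
weak-case: the expert witness nets 25 − 14 = 11; no expert nets 13. weak-case prefers no expert.
Neither type deviates, so the separating profile is an equilibrium.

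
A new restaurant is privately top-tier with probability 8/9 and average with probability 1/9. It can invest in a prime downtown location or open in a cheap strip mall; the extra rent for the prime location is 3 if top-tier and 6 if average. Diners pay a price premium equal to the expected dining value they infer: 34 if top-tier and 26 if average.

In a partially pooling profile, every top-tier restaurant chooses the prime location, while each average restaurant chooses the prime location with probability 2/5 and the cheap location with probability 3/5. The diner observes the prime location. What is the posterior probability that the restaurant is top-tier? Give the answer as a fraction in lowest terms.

20/21

P(the prime location) = (8/9)·1 + (1/9)·(2/5) = 14/15.
By Bayes' rule, P(top-tier | the prime location) = (8/9) / (14/15) = 20/21.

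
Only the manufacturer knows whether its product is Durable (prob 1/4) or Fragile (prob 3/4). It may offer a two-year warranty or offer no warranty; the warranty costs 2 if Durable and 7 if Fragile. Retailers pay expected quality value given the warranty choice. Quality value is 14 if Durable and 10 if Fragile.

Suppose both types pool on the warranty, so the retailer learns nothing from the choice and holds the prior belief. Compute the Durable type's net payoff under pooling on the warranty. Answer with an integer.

Pooled price = 1/4·14 + 3/4·10 = 11.
Durable pays cost 2 for the warranty, so net payoff = 11 − 2 = 9.

9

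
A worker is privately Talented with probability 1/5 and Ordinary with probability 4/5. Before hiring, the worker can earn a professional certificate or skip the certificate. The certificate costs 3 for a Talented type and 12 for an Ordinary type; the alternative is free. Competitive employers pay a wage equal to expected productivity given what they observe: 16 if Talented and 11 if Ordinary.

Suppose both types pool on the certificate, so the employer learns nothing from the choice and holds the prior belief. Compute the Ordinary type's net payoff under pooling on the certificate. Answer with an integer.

0

Pooled wage = 1/5·16 + 4/5·11 = 12.
Ordinary pays cost 12 for the certificate, so net payoff = 12 − 12 = 0.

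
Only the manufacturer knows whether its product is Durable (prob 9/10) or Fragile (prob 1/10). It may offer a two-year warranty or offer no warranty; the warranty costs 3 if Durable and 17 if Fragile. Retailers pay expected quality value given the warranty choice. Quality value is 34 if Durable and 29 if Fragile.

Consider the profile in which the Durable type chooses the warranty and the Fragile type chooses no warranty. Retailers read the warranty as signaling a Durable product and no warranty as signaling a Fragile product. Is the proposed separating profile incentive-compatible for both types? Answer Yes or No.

Under these beliefs, the warranty earns price 34 and no warranty earns price 29.
Durable: the warranty nets 34 − 3 = 31; no warranty nets 29. Durable prefers the warranty.
Fragile: the warranty nets 34 − 17 = 17; no warranty nets 29. Fragile prefers no warranty.
Neither type deviates, so the separating profile is an equilibrium.

Yes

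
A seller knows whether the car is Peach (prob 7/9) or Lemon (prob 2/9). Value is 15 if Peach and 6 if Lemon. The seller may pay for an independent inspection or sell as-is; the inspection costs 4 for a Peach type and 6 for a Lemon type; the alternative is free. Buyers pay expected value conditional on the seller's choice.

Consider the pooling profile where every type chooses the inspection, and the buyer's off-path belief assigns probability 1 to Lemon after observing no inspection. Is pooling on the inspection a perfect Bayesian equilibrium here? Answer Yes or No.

Yes

On path, the buyer holds the prior and pays 7/9·15 + 2/9·6 = 13. Off path (no inspection), believing Lemon, it pays 6.
Peach: the inspection nets 13 − 4 = 9; no inspection nets 6. Peach stays.
Lemon: the inspection nets 13 − 6 = 7; no inspection nets 6. Lemon stays.
No type deviates, so pooling is sustained.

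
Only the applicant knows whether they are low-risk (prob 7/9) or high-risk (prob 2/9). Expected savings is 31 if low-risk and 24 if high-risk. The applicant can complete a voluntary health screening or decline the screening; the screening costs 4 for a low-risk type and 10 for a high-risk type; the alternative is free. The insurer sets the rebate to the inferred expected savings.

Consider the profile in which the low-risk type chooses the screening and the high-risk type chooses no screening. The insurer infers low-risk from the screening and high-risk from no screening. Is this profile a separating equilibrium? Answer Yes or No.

Under these beliefs, the screening earns rebate 31 and no screening earns rebate 24.
low-risk: the screening nets 31 − 4 = 27; no screening nets 24. low-risk prefers the screening.
high-risk: the screening nets 31 − 10 = 21; no screening nets 24. high-risk prefers no screening.
Neither type deviates, so the separating profile is an equilibrium.

Yes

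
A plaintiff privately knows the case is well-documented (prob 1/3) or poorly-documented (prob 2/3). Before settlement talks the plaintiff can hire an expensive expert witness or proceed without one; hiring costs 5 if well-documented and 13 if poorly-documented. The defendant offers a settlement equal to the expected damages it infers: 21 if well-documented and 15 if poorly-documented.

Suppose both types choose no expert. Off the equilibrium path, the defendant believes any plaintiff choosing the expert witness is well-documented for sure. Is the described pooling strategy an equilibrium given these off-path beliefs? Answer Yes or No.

Yes

On path, the defendant holds the prior and pays 1/3·21 + 2/3·15 = 17. Off path (the expert witness), believing well-documented, it pays 21.
well-documented: no expert nets 17; the expert witness nets 21 − 5 = 16. well-documented stays.
poorly-documented: no expert nets 17; the expert witness nets 21 − 13 = 8. poorly-documented stays.
No type deviates, so pooling is sustained.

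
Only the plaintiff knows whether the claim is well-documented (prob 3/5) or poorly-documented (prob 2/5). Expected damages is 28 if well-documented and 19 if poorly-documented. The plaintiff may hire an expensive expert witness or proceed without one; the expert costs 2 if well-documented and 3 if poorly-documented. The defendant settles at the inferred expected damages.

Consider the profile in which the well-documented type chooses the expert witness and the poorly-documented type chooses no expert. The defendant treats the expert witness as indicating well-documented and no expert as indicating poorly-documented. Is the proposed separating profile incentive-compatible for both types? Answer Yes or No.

Under these beliefs, the expert witness earns settlement 28 and no expert earns settlement 19.
well-documented: the expert witness nets 28 − 2 = 26; no expert nets 19. well-documented prefers the expert witness.
poorly-documented: the expert witness nets 28 − 3 = 25; no expert nets 19. poorly-documented would deviate to the expert witness.
poorly-documented has a profitable deviation, so the profile is not an equilibrium.

No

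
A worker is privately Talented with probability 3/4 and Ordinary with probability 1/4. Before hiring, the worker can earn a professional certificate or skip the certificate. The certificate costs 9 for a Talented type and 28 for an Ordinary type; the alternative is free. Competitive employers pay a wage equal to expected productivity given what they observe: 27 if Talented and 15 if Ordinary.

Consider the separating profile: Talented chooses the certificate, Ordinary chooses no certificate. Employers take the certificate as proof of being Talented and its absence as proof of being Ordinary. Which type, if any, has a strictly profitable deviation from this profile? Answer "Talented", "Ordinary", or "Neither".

The certificate pays 27; no certificate pays 15.
Talented: assigned the certificate, nets 27 − 9 = 18; deviating to no certificate nets 15.
Ordinary: assigned no certificate, nets 15; deviating to the certificate nets 27 − 28 = -1.
Both types strictly prefer their assigned action; no profitable deviation.

Neither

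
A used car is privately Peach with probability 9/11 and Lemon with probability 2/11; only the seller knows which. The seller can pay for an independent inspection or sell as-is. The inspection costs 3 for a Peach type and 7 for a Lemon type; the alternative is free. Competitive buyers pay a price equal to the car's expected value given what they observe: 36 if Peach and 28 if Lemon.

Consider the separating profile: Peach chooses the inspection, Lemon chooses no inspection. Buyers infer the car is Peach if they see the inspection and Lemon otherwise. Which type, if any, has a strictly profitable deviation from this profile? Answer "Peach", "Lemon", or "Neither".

The inspection pays 36; no inspection pays 28.
Peach: assigned the inspection, nets 36 − 3 = 33; deviating to no inspection nets 28.
Lemon: assigned no inspection, nets 28; deviating to the inspection nets 36 − 7 = 29.
The Lemon type gains 1 by deviating.

Lemon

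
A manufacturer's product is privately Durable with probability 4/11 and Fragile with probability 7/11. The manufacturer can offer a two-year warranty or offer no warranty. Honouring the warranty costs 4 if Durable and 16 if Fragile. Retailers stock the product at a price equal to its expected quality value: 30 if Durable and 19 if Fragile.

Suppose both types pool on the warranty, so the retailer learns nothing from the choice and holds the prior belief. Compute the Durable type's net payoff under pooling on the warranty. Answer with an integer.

Pooled price = 4/11·30 + 7/11·19 = 23.
Durable pays cost 4 for the warranty, so net payoff = 23 − 4 = 19.

19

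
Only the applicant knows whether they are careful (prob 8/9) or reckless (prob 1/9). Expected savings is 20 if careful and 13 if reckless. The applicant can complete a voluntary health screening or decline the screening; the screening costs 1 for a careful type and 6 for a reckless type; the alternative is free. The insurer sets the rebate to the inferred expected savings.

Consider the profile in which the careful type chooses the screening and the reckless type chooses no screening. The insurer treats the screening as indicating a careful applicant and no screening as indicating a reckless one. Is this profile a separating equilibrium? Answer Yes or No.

No

Under these beliefs, the screening earns rebate 20 and no screening earns rebate 13.
careful: the screening nets 20 − 1 = 19; no screening nets 13. careful prefers the screening.
reckless: the screening nets 20 − 6 = 14; no screening nets 13. reckless would deviate to the screening.
reckless has a profitable deviation, so the profile is not an equilibrium.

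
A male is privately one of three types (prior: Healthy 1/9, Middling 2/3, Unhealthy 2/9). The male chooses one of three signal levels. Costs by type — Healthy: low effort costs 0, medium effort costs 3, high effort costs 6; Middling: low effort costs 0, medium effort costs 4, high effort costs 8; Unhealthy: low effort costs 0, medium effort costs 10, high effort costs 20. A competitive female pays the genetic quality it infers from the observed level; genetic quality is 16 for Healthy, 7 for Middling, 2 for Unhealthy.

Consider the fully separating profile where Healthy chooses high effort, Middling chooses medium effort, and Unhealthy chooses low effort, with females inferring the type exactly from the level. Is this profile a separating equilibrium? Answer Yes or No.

Separating mating payoffs: high effort → 16, medium effort → 7, low effort → 2.
Healthy (assigned high effort): low effort: 2 − 0 = 2; medium effort: 7 − 3 = 4; high effort: 16 − 6 = 10. Healthy stays.
Middling (assigned medium effort): low effort: 2 − 0 = 2; medium effort: 7 − 4 = 3; high effort: 16 − 8 = 8. Middling prefers high effort.
Unhealthy (assigned low effort): low effort: 2 − 0 = 2; medium effort: 7 − 10 = -3; high effort: 16 − 20 = -4. Unhealthy stays.
At least one type deviates; the separating profile fails.

No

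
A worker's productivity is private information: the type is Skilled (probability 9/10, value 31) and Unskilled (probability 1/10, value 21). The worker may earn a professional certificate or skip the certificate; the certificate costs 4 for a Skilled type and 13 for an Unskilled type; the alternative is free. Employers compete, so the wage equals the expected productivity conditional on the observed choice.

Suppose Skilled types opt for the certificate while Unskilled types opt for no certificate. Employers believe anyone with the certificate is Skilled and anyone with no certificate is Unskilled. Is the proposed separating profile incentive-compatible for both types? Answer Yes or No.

Under these beliefs, the certificate earns wage 31 and no certificate earns wage 21.
Skilled: the certificate nets 31 − 4 = 27; no certificate nets 21. Skilled prefers the certificate.
Unskilled: the certificate nets 31 − 13 = 18; no certificate nets 21. Unskilled prefers no certificate.
Neither type deviates, so the separating profile is an equilibrium.

Yes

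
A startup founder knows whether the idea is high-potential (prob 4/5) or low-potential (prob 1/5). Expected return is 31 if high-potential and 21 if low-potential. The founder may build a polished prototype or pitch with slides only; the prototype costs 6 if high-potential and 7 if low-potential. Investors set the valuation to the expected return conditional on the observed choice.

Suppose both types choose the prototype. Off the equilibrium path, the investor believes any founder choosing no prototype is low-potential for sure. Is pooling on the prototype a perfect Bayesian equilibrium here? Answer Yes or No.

Yes

On path, the investor holds the prior and pays 4/5·31 + 1/5·21 = 29. Off path (no prototype), believing low-potential, it pays 21.
high-potential: the prototype nets 29 − 6 = 23; no prototype nets 21. high-potential stays.
low-potential: the prototype nets 29 − 7 = 22; no prototype nets 21. low-potential stays.
No type deviates, so pooling is sustained.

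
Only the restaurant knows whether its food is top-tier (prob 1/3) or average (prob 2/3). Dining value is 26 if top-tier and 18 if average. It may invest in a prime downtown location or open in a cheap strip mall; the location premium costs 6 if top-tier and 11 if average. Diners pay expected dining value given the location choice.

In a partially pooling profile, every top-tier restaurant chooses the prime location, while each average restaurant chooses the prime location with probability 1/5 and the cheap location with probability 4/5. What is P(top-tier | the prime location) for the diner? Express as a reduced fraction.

5/7

P(the prime location) = (1/3)·1 + (2/3)·(1/5) = 7/15.
By Bayes' rule, P(top-tier | the prime location) = (1/3) / (7/15) = 5/7.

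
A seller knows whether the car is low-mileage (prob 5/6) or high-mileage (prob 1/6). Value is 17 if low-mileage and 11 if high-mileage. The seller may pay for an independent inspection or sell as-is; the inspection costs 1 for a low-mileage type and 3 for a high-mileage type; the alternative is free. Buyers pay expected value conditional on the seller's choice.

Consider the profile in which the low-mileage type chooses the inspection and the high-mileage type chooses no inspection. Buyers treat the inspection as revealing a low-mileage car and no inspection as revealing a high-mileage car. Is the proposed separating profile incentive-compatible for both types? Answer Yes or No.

Under these beliefs, the inspection earns price 17 and no inspection earns price 11.
low-mileage: the inspection nets 17 − 1 = 16; no inspection nets 11. low-mileage prefers the inspection.
high-mileage: the inspection nets 17 − 3 = 14; no inspection nets 11. high-mileage would deviate to the inspection.
high-mileage has a profitable deviation, so the profile is not an equilibrium.

No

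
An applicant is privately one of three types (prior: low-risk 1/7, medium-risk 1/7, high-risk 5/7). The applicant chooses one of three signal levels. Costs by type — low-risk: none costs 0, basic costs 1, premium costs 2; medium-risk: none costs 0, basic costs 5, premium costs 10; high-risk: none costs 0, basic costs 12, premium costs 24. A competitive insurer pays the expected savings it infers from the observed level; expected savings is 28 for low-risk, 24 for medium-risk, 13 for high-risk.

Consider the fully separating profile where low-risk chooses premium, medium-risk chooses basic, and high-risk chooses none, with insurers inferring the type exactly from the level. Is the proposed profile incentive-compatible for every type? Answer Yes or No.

Yes

Separating rebates: premium → 28, basic → 24, none → 13.
low-risk (assigned premium): none: 13 − 0 = 13; basic: 24 − 1 = 23; premium: 28 − 2 = 26. low-risk stays.
medium-risk (assigned basic): none: 13 − 0 = 13; basic: 24 − 5 = 19; premium: 28 − 10 = 18. medium-risk stays.
high-risk (assigned none): none: 13 − 0 = 13; basic: 24 − 12 = 12; premium: 28 − 24 = 4. high-risk stays.
Every type prefers its assigned level; separation holds.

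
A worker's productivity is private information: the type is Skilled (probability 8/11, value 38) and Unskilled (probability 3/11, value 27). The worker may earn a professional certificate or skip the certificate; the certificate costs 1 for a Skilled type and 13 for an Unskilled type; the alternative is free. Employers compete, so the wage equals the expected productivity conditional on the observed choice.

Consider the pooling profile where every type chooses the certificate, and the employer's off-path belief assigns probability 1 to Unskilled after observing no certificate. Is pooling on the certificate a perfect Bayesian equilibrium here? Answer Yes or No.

No

On path, the employer holds the prior and pays 8/11·38 + 3/11·27 = 35. Off path (no certificate), believing Unskilled, it pays 27.
Skilled: the certificate nets 35 − 1 = 34; no certificate nets 27. Skilled stays.
Unskilled: the certificate nets 35 − 13 = 22; no certificate nets 27. Unskilled would deviate.
A type deviates, so pooling fails.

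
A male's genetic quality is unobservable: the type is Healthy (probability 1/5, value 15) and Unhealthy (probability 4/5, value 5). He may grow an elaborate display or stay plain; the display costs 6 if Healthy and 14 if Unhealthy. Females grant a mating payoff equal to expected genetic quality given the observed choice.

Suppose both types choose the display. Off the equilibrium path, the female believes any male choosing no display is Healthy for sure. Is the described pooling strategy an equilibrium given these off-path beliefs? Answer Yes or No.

No

On path, the female holds the prior and pays 1/5·15 + 4/5·5 = 7. Off path (no display), believing Healthy, it pays 15.
Healthy: the display nets 7 − 6 = 1; no display nets 15. Healthy would deviate.
Unhealthy: the display nets 7 − 14 = -7; no display nets 15. Unhealthy would deviate.
A type deviates, so pooling fails.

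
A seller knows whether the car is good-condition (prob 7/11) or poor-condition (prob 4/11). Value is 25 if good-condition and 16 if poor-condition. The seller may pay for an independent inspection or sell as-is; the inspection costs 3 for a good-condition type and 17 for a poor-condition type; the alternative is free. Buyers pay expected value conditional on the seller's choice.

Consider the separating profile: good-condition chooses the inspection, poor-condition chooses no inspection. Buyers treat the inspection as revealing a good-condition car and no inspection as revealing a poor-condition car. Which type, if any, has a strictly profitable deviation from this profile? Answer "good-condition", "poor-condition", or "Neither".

Neither

The inspection pays 25; no inspection pays 16.
good-condition: assigned the inspection, nets 25 − 3 = 22; deviating to no inspection nets 16.
poor-condition: assigned no inspection, nets 16; deviating to the inspection nets 25 − 17 = 8.
Both types strictly prefer their assigned action; no profitable deviation.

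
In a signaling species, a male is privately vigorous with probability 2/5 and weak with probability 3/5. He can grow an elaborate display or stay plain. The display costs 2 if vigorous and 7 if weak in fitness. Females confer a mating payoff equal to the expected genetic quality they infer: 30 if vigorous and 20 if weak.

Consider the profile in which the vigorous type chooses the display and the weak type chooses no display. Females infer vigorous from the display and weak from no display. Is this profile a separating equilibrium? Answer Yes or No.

Under these beliefs, the display earns mating payoff 30 and no display earns mating payoff 20.
vigorous: the display nets 30 − 2 = 28; no display nets 20. vigorous prefers the display.
weak: the display nets 30 − 7 = 23; no display nets 20. weak would deviate to the display.
weak has a profitable deviation, so the profile is not an equilibrium.

No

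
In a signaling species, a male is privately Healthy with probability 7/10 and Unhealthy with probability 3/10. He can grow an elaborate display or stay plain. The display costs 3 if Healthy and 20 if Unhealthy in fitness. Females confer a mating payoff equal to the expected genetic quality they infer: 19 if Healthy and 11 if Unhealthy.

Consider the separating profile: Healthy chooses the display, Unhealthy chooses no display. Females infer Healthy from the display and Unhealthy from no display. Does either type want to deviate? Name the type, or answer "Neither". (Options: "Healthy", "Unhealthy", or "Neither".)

The display pays 19; no display pays 11.
Healthy: assigned the display, nets 19 − 3 = 16; deviating to no display nets 11.
Unhealthy: assigned no display, nets 11; deviating to the display nets 19 − 20 = -1.
Both types strictly prefer their assigned action; no profitable deviation.

Neither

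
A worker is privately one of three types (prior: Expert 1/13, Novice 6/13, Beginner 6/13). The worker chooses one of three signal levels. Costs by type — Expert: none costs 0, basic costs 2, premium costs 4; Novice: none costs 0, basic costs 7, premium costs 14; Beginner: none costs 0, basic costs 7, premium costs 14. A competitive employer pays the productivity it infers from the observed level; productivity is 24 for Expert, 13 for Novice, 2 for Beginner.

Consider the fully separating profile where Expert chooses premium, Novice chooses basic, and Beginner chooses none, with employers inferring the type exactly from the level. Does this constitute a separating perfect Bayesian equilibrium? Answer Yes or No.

Separating wages: premium → 24, basic → 13, none → 2.
Expert (assigned premium): none: 2 − 0 = 2; basic: 13 − 2 = 11; premium: 24 − 4 = 20. Expert stays.
Novice (assigned basic): none: 2 − 0 = 2; basic: 13 − 7 = 6; premium: 24 − 14 = 10. Novice prefers premium.
Beginner (assigned none): none: 2 − 0 = 2; basic: 13 − 7 = 6; premium: 24 − 14 = 10. Beginner prefers premium.
At least one type deviates; the separating profile fails.

No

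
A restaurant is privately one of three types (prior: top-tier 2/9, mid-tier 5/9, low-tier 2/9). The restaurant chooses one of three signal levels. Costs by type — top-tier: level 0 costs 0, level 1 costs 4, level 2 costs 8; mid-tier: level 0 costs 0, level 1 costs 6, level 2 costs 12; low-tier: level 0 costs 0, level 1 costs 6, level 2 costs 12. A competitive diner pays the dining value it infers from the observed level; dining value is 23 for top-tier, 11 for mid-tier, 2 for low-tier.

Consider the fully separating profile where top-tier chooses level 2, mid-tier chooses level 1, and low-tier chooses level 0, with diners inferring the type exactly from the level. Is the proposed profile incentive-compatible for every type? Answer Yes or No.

Separating price premiums: level 2 → 23, level 1 → 11, level 0 → 2.
top-tier (assigned level 2): level 0: 2 − 0 = 2; level 1: 11 − 4 = 7; level 2: 23 − 8 = 15. top-tier stays.
mid-tier (assigned level 1): level 0: 2 − 0 = 2; level 1: 11 − 6 = 5; level 2: 23 − 12 = 11. mid-tier prefers level 2.
low-tier (assigned level 0): level 0: 2 − 0 = 2; level 1: 11 − 6 = 5; level 2: 23 − 12 = 11. low-tier prefers level 2.
At least one type deviates; the separating profile fails.

No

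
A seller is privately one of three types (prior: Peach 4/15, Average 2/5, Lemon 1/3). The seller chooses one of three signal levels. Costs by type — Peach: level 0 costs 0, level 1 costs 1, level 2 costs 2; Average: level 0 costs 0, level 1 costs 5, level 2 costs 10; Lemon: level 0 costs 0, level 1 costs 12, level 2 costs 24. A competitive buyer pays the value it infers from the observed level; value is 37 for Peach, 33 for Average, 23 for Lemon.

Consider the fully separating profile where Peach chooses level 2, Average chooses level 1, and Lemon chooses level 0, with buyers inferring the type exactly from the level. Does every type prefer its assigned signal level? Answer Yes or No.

Yes

Separating prices: level 2 → 37, level 1 → 33, level 0 → 23.
Peach (assigned level 2): level 0: 23 − 0 = 23; level 1: 33 − 1 = 32; level 2: 37 − 2 = 35. Peach stays.
Average (assigned level 1): level 0: 23 − 0 = 23; level 1: 33 − 5 = 28; level 2: 37 − 10 = 27. Average stays.
Lemon (assigned level 0): level 0: 23 − 0 = 23; level 1: 33 − 12 = 21; level 2: 37 − 24 = 13. Lemon stays.
Every type prefers its assigned level; separation holds.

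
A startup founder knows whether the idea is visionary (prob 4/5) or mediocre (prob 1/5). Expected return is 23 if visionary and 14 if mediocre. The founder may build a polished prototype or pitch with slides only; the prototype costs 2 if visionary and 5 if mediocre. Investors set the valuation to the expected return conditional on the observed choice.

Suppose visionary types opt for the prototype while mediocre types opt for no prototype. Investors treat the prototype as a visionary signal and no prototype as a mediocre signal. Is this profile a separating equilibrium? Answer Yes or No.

Under these beliefs, the prototype earns valuation 23 and no prototype earns valuation 14.
visionary: the prototype nets 23 − 2 = 21; no prototype nets 14. visionary prefers the prototype.
mediocre: the prototype nets 23 − 5 = 18; no prototype nets 14. mediocre would deviate to the prototype.
mediocre has a profitable deviation, so the profile is not an equilibrium.

No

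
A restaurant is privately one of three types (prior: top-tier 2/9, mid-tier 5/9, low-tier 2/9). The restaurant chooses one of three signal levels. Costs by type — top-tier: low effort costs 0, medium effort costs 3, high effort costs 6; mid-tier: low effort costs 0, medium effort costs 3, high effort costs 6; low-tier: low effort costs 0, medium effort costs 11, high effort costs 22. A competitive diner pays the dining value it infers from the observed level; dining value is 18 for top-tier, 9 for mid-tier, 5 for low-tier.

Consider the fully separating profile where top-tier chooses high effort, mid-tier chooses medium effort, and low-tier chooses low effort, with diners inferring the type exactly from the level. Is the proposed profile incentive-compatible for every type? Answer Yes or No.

No

Separating price premiums: high effort → 18, medium effort → 9, low effort → 5.
top-tier (assigned high effort): low effort: 5 − 0 = 5; medium effort: 9 − 3 = 6; high effort: 18 − 6 = 12. top-tier stays.
mid-tier (assigned medium effort): low effort: 5 − 0 = 5; medium effort: 9 − 3 = 6; high effort: 18 − 6 = 12. mid-tier prefers high effort.
low-tier (assigned low effort): low effort: 5 − 0 = 5; medium effort: 9 − 11 = -2; high effort: 18 − 22 = -4. low-tier stays.
At least one type deviates; the separating profile fails.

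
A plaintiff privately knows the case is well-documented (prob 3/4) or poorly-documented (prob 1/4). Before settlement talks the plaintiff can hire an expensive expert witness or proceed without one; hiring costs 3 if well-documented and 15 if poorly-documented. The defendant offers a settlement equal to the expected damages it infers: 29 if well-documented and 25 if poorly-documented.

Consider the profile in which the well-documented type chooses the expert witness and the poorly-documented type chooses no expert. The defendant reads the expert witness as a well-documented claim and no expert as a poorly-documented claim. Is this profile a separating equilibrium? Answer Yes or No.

Yes

Under these beliefs, the expert witness earns settlement 29 and no expert earns settlement 25.
well-documented: the expert witness nets 29 − 3 = 26; no expert nets 25. well-documented prefers the expert witness.
poorly-documented: the expert witness nets 29 − 15 = 14; no expert nets 25. poorly-documented prefers no expert.
Neither type deviates, so the separating profile is an equilibrium.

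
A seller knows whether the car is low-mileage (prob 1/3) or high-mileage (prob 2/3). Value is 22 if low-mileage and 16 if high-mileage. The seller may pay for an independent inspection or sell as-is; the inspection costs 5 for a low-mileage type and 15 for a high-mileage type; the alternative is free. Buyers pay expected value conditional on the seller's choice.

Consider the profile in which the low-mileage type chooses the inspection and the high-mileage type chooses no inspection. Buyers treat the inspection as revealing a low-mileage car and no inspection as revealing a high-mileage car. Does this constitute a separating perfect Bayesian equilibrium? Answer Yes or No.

Yes

Under these beliefs, the inspection earns price 22 and no inspection earns price 16.
low-mileage: the inspection nets 22 − 5 = 17; no inspection nets 16. low-mileage prefers the inspection.
high-mileage: the inspection nets 22 − 15 = 7; no inspection nets 16. high-mileage prefers no inspection.
Neither type deviates, so the separating profile is an equilibrium.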